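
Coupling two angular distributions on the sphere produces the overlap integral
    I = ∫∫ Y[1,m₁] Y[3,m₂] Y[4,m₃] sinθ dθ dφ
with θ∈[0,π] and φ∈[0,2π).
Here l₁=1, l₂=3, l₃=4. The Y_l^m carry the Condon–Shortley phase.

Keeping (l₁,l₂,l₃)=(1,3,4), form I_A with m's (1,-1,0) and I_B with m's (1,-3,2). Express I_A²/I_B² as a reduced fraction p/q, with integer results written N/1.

Shared (l₁,l₂,l₃)=(1,3,4): N and (l;000)² cancel in I_A²/I_B².
A: Δ = 0!·2!·6!/9! = 1/252; Racah Σ t=0..0: t=0:+1/96 = 1/96; ⇒ 3j(1 3 4; 1 -1 0)² = 1/42, sgn +1
B: Δ = 0!·2!·6!/9! = 1/252; Racah Σ t=0..0: t=0:+1/1440 = 1/1440; ⇒ 3j(1 3 4; 1 -3 2)² = 1/252, sgn +1
I_A²/I_B² = (1/42)/(1/252) = 6/1

6/1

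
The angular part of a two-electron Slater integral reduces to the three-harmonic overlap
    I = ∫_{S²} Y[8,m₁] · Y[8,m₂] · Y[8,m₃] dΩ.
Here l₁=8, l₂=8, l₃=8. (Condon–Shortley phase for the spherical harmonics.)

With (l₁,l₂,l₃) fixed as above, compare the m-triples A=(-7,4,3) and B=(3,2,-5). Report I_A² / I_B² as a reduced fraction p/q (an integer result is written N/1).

l's match ⇒ only the (l;m) 3-j factors differ between A and B.
A: triangle coeff Δ(8,8,8) = 1/236637794250; Σ_t [7,8]: t=7:−1/146313216000 t=8:+1/117050572800 = 1/585252864000; (3j)²=33/37145 [(8 8 8; -7 4 3)], sign=-1
B: triangle coeff Δ(8,8,8) = 1/236637794250; Σ_t [2,5]: t=2:+1/41803776000 t=3:−1/5225472000 t=4:+1/4180377600 t=5:−1/20901888000 = 1/41803776000; (3j)²=42/37145 [(8 8 8; 3 2 -5)], sign=-1
I_A²/I_B² = (33/37145)/(42/37145) = 11/14

11/14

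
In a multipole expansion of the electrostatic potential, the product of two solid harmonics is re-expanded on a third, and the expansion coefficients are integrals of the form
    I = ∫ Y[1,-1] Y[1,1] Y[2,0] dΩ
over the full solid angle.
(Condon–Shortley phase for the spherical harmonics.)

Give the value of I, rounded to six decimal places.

0.126157

m-sum 0 ✓  L=4 even ✓  0≤2≤2 ✓
Π(2lᵢ+1) = 3×3×5 = 45
triangle coeff Δ(1,1,2) = 1/30
Σ_t [0,0]: t=0:+1/1 = 1/1
(3j)²=2/15 [(1 1 2; 0 0 0)], sign=+1
Σ_t [0,0]: t=0:+1/4 = 1/4
(3j)²=1/30 [(1 1 2; -1 1 0)], sign=+1
⇒ 4πI² = 1/5
I = (+1)√(1/5/(4π)) = 0.12615663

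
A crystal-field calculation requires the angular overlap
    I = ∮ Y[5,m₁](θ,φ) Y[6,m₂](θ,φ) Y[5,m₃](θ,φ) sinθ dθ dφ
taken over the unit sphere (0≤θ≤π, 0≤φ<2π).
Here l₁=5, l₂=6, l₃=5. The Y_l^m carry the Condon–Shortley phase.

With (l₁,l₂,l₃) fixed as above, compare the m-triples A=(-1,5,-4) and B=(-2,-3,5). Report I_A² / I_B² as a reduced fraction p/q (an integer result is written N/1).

297/350

Shared (l₁,l₂,l₃)=(5,6,5): N and (l;000)² cancel in I_A²/I_B².
A: Δ = 6!·4!·6!/17! = 1/28588560; Racah Σ t=5..6: t=5:−1/518400 t=6:+1/2073600 = -1/691200; ⇒ 3j(5 6 5; -1 5 -4)² = 81/4420, sgn +1
B: Δ = 6!·4!·6!/17! = 1/28588560; Racah Σ t=3..3: t=3:−1/622080 = -1/622080; ⇒ 3j(5 6 5; -2 -3 5)² = 105/4862, sgn -1
I_A²/I_B² = (81/4420)/(105/4862) = 297/350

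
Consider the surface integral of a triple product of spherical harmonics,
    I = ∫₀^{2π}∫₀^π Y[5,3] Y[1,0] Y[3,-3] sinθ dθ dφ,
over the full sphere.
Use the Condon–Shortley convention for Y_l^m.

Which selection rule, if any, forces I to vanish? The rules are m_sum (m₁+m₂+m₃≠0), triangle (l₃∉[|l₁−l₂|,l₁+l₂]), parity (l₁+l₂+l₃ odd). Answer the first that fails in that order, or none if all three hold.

triangle

Σmᵢ = 0  ✓
l₃∈[|l₁−l₂|,l₁+l₂]=[4,6], have l₃=3  ✗
Σlᵢ = 9 ⇒ odd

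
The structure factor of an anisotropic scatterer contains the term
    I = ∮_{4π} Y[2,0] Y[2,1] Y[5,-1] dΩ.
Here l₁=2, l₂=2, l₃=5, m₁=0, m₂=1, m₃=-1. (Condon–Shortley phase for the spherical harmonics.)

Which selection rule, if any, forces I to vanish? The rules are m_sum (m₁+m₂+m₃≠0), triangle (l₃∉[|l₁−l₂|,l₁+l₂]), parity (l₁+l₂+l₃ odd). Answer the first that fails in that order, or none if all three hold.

azimuthal sum: 0 + 1 − 1 = 0  ✓
0 ≤ 5 ≤ 4 (triangle on l)  ✗
L = 2 + 2 + 5 = 9 (odd)

triangle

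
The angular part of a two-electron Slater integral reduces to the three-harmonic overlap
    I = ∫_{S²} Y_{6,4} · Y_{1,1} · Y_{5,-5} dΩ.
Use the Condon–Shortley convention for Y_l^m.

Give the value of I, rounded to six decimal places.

Rules hold: Σm=0, L=12 even, 5≤5≤7.
N = 13·3·11 = 429
Δ = 2!·10!·0!/13! = 1/858
Racah Σ t=1..1: t=1:−1/14400 = -1/14400
⇒ 3j(6 1 5; 0 0 0)² = 6/143, sgn +1
Racah Σ t=2..2: t=2:+1/7257600 = 1/7257600
⇒ 3j(6 1 5; 4 1 -5)² = 1/858, sgn +1
4πI² = N·(3j₀)²·(3jₘ)² = 3/143
I = +1·√(0.020979/4π) = 0.04085899

0.040859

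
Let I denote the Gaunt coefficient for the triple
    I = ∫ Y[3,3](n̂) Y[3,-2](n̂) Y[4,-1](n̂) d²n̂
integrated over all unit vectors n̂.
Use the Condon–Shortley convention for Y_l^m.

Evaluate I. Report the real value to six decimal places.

m-sum 0 ✓  L=10 even ✓  0≤4≤6 ✓
Π(2lᵢ+1) = 7×7×9 = 441
triangle coeff Δ(3,3,4) = 1/34650
Σ_t [0,2]: t=0:+1/72 t=1:−1/16 t=2:+1/72 = -5/144
(3j)²=2/77 [(3 3 4; 0 0 0)], sign=-1
Σ_t [0,0]: t=0:+1/288 = 1/288
(3j)²=5/231 [(3 3 4; 3 -2 -1)], sign=-1
⇒ 4πI² = 30/121
I = (+1)√(30/121/(4π)) = 0.14046335

0.140463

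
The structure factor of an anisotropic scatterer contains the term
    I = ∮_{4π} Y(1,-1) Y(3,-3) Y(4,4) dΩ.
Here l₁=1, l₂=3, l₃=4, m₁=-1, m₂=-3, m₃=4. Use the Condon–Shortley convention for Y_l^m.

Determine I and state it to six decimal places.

0.325735

Checks pass: Σm=0; 8 even; l₃=4∈[2,4].
(2·1+1)(2·3+1)(2·4+1) = 189
Δ: 0! 2! 6! / 9! → 1/252
sum: t=0:+1/36 = 1/36
3j²(1 3 4; 0 0 0) = Δ·Π!·Σ² = 4/63  (sign +1)
sum: t=0:+1/1440 = 1/1440
3j²(1 3 4; -1 -3 4) = Δ·Π!·Σ² = 1/9  (sign +1)
combine: 4πI² = 189·4/63·1/9 = 4/3
take √, sign +1: I = 0.32573501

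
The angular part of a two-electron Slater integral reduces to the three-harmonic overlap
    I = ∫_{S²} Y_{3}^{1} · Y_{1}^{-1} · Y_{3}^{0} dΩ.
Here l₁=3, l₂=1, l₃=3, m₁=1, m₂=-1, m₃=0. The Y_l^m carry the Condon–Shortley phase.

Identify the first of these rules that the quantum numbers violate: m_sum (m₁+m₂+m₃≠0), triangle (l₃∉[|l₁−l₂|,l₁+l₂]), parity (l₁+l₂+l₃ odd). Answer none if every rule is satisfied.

azimuthal sum: 1 − 1 + 0 = 0  ✓
2 ≤ 3 ≤ 4 (triangle on l)  ✓
L = 3 + 1 + 3 = 7 (odd)  ✗

parity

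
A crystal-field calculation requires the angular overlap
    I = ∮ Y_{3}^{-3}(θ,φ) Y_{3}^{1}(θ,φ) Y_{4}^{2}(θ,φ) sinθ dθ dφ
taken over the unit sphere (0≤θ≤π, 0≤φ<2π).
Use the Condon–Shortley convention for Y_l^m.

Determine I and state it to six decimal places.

Checks pass: Σm=0; 10 even; l₃=4∈[0,6].
(2·3+1)(2·3+1)(2·4+1) = 441
Δ: 2! 4! 4! / 11! → 1/34650
sum: t=0:+1/72 t=1:−1/16 t=2:+1/72 = -5/144
3j²(3 3 4; 0 0 0) = Δ·Π!·Σ² = 2/77  (sign -1)
sum: t=2:+1/192 = 1/192
3j²(3 3 4; -3 1 2) = Δ·Π!·Σ² = 3/77  (sign +1)
combine: 4πI² = 441·2/77·3/77 = 54/121
take √, sign -1: I = -0.18845135

-0.188451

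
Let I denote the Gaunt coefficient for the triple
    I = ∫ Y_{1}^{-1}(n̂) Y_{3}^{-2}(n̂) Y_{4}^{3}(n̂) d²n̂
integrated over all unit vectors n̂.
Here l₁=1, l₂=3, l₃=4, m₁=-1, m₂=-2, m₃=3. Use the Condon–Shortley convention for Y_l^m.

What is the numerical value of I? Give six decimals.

Rules hold: Σm=0, L=8 even, 2≤4≤4.
N = 3·7·9 = 189
Δ = 0!·2!·6!/9! = 1/252
Racah Σ t=0..0: t=0:+1/36 = 1/36
⇒ 3j(1 3 4; 0 0 0)² = 4/63, sgn +1
Racah Σ t=0..0: t=0:+1/240 = 1/240
⇒ 3j(1 3 4; -1 -2 3)² = 1/12, sgn -1
4πI² = N·(3j₀)²·(3jₘ)² = 1/1
I = -1·√(1/4π) = -0.28209479

-0.282095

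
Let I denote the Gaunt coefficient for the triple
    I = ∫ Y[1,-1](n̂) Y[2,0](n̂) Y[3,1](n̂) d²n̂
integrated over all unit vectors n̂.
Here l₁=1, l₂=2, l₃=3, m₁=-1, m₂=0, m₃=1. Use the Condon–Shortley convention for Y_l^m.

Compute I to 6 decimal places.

-0.202301

Rules hold: Σm=0, L=6 even, 1≤3≤3.
N = 3·5·7 = 105
Δ = 0!·2!·4!/7! = 1/105
Racah Σ t=0..0: t=0:+1/4 = 1/4
⇒ 3j(1 2 3; 0 0 0)² = 3/35, sgn -1
Racah Σ t=0..0: t=0:+1/8 = 1/8
⇒ 3j(1 2 3; -1 0 1)² = 2/35, sgn +1
4πI² = N·(3j₀)²·(3jₘ)² = 18/35
I = -1·√(0.514286/4π) = -0.20230066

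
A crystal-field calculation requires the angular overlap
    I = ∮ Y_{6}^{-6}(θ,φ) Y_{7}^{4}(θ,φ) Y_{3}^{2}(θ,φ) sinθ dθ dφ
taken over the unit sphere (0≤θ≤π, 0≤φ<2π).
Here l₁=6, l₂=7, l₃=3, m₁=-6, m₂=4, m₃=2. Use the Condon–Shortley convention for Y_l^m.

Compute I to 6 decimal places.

-0.073059

m-sum 0 ✓  L=16 even ✓  1≤3≤13 ✓
Π(2lᵢ+1) = 13×15×7 = 1365
triangle coeff Δ(6,7,3) = 1/2042040
Σ_t [4,6]: t=4:+1/207360 t=5:−1/57600 t=6:+1/207360 = -1/129600
(3j)²=168/12155 [(6 7 3; 0 0 0)], sign=+1
Σ_t [10,10]: t=10:+1/43545600 = 1/43545600
(3j)²=11/3094 [(6 7 3; -6 4 2)], sign=-1
⇒ 4πI² = 252/3757
I = (-1)√(252/3757/(4π)) = -0.07305917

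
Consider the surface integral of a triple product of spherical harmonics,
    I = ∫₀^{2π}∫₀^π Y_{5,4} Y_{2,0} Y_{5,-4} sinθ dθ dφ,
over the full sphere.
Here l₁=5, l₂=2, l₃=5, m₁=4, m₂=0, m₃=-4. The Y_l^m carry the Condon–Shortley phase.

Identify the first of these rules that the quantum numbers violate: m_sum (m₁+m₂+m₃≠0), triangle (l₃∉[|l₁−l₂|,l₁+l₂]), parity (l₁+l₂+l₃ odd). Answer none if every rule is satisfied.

none

azimuthal sum: 4 + 0 − 4 = 0  ✓
3 ≤ 5 ≤ 7 (triangle on l)  ✓
L = 5 + 2 + 5 = 12 (even)  ✓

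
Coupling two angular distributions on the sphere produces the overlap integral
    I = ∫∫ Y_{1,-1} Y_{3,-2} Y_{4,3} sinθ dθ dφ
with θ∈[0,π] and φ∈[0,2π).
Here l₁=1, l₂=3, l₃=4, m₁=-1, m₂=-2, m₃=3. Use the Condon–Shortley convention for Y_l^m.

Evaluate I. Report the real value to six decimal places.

Rules hold: Σm=0, L=8 even, 2≤4≤4.
N = 3·7·9 = 189
Δ = 0!·2!·6!/9! = 1/252
Racah Σ t=0..0: t=0:+1/36 = 1/36
⇒ 3j(1 3 4; 0 0 0)² = 4/63, sgn +1
Racah Σ t=0..0: t=0:+1/240 = 1/240
⇒ 3j(1 3 4; -1 -2 3)² = 1/12, sgn -1
4πI² = N·(3j₀)²·(3jₘ)² = 1/1
I = -1·√(1/4π) = -0.28209479

-0.282095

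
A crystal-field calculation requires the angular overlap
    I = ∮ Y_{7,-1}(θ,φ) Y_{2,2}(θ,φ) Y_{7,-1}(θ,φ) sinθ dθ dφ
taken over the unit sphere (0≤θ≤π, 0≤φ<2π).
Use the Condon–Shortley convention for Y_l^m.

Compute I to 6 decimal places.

Rules hold: Σm=0, L=16 even, 5≤7≤9.
N = 15·5·15 = 1125
Δ = 2!·12!·2!/17! = 1/185640
Racah Σ t=0..2: t=0:+1/2419200 t=1:−1/518400 t=2:+1/2419200 = -1/907200
⇒ 3j(7 2 7; 0 0 0)² = 56/3315, sgn +1
Racah Σ t=2..2: t=2:+1/2073600 = 1/2073600
⇒ 3j(7 2 7; -1 2 -1)² = 28/1105, sgn +1
4πI² = N·(3j₀)²·(3jₘ)² = 23520/48841
I = +1·√(0.481563/4π) = 0.19575887

0.195759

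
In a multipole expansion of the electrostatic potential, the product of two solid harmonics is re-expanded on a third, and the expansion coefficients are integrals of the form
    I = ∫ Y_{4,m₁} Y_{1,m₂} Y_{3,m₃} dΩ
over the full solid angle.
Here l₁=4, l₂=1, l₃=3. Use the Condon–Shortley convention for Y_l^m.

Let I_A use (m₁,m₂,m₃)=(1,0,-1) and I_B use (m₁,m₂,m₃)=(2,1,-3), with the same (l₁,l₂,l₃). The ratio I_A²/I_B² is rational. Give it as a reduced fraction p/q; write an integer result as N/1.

Shared (l₁,l₂,l₃)=(4,1,3): N and (l;000)² cancel in I_A²/I_B².
A: Δ = 2!·6!·0!/9! = 1/252; Racah Σ t=1..1: t=1:−1/48 = -1/48; ⇒ 3j(4 1 3; 1 0 -1)² = 5/84, sgn -1
B: Δ = 2!·6!·0!/9! = 1/252; Racah Σ t=2..2: t=2:+1/1440 = 1/1440; ⇒ 3j(4 1 3; 2 1 -3)² = 1/252, sgn +1
I_A²/I_B² = (5/84)/(1/252) = 15/1

15/1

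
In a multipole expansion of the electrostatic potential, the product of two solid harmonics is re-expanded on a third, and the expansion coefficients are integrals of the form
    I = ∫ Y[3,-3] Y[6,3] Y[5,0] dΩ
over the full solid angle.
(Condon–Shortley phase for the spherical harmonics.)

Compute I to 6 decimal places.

Checks pass: Σm=0; 14 even; l₃=5∈[3,9].
(2·3+1)(2·6+1)(2·5+1) = 1001
Δ: 4! 2! 8! / 15! → 1/675675
sum: t=1:−1/8640 t=2:+1/2304 t=3:−1/8640 = 7/34560
3j²(3 6 5; 0 0 0) = Δ·Π!·Σ² = 7/429  (sign -1)
sum: t=4:+1/34560 = 1/34560
3j²(3 6 5; -3 3 0) = Δ·Π!·Σ² = 4/143  (sign -1)
combine: 4πI² = 1001·7/429·4/143 = 196/429
take √, sign +1: I = 0.19067531

0.190675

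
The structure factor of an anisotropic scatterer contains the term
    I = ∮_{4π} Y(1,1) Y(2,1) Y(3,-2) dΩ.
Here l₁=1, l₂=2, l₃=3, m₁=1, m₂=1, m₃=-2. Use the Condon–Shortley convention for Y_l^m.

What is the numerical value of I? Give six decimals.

0.261169

Rules hold: Σm=0, L=6 even, 1≤3≤3.
N = 3·5·7 = 105
Δ = 0!·2!·4!/7! = 1/105
Racah Σ t=0..0: t=0:+1/4 = 1/4
⇒ 3j(1 2 3; 0 0 0)² = 3/35, sgn -1
Racah Σ t=0..0: t=0:+1/12 = 1/12
⇒ 3j(1 2 3; 1 1 -2)² = 2/21, sgn -1
4πI² = N·(3j₀)²·(3jₘ)² = 6/7
I = +1·√(0.857143/4π) = 0.26116903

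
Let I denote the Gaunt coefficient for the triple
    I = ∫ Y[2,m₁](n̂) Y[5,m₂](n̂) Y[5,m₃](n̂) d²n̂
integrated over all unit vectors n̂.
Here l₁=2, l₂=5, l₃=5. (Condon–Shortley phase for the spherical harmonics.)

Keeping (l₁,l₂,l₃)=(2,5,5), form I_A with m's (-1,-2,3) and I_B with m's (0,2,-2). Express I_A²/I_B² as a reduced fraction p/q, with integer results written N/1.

25/9

Shared (l₁,l₂,l₃)=(2,5,5): N and (l;000)² cancel in I_A²/I_B².
A: Δ = 2!·2!·8!/13! = 1/38610; Racah Σ t=1..2: t=1:−1/2880 t=2:+1/10080 = -1/4032; ⇒ 3j(2 5 5; -1 -2 3)² = 10/429, sgn -1
B: Δ = 2!·2!·8!/13! = 1/38610; Racah Σ t=0..2: t=0:+1/20160 t=1:−1/1440 t=2:+1/2880 = -1/3360; ⇒ 3j(2 5 5; 0 2 -2)² = 6/715, sgn +1
I_A²/I_B² = (10/429)/(6/715) = 25/9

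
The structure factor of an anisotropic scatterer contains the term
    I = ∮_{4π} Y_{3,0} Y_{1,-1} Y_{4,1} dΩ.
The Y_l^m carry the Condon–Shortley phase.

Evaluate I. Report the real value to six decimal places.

m-sum 0 ✓  L=8 even ✓  2≤4≤4 ✓
Π(2lᵢ+1) = 7×3×9 = 189
triangle coeff Δ(3,1,4) = 1/252
Σ_t [0,0]: t=0:+1/36 = 1/36
(3j)²=4/63 [(3 1 4; 0 0 0)], sign=+1
Σ_t [0,0]: t=0:+1/72 = 1/72
(3j)²=5/126 [(3 1 4; 0 -1 1)], sign=-1
⇒ 4πI² = 10/21
I = (-1)√(10/21/(4π)) = -0.19466390

-0.194664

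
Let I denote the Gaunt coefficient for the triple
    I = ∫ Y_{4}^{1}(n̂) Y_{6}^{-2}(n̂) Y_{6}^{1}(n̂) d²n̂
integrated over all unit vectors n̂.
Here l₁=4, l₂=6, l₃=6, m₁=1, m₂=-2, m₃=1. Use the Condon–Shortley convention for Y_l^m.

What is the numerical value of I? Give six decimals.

m-sum 0 ✓  L=16 even ✓  2≤6≤10 ✓
Π(2lᵢ+1) = 9×13×13 = 1521
triangle coeff Δ(4,6,6) = 1/15315300
Σ_t [0,4]: t=0:+1/829440 t=1:−1/25920 t=2:+1/9216 t=3:−1/25920 t=4:+1/829440 = 7/207360
(3j)²=28/2431 [(4 6 6; 0 0 0)], sign=+1
Σ_t [0,3]: t=0:+1/82944 t=1:−1/17280 t=2:+1/34560 t=3:−1/725760 = -53/2903040
(3j)²=2809/306306 [(4 6 6; 1 -2 1)], sign=+1
⇒ 4πI² = 5618/34969
I = (+1)√(5618/34969/(4π)) = 0.11306920

0.113069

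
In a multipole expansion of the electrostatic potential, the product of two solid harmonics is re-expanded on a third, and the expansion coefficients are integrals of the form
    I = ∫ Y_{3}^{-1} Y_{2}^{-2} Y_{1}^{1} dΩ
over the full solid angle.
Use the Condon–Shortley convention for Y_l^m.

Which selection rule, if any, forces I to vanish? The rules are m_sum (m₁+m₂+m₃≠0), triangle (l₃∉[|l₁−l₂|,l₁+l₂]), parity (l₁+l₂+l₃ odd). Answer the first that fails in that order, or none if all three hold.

m_sum

azimuthal sum: -1 − 2 + 1 = -2  ✗
1 ≤ 1 ≤ 5 (triangle on l)
L = 3 + 2 + 1 = 6 (even)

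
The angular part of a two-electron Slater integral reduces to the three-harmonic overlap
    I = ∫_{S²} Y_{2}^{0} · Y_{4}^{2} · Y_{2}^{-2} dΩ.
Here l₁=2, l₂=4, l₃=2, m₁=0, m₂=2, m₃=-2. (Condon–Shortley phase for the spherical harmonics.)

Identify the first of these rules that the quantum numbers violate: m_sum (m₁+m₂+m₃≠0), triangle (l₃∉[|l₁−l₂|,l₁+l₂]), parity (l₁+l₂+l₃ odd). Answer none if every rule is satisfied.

none

Σmᵢ = 0  ✓
l₃∈[|l₁−l₂|,l₁+l₂]=[2,6], have l₃=2  ✓
Σlᵢ = 8 ⇒ even  ✓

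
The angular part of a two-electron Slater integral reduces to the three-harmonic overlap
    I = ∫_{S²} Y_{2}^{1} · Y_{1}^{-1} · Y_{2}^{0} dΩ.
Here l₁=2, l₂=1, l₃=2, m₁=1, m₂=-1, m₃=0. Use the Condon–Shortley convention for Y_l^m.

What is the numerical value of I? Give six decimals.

0.000000

l₁+l₂+l₃=5 is odd: 3j(l;000)=0 ⇒ I=0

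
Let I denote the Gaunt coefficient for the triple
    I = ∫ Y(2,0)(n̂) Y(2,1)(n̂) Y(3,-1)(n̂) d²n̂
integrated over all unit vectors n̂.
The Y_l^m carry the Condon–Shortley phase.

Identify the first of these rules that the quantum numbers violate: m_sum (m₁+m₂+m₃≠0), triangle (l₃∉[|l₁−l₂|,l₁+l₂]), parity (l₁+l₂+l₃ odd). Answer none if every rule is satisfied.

Σmᵢ = 0  ✓
l₃∈[|l₁−l₂|,l₁+l₂]=[0,4], have l₃=3  ✓
Σlᵢ = 7 ⇒ odd  ✗

parity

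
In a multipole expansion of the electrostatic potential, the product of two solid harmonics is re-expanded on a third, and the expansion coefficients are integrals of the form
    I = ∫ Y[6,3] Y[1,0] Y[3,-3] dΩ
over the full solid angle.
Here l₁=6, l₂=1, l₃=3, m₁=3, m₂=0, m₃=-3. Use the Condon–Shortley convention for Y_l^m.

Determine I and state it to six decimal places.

|6−1|≤3≤6+1 violated ⇒ I = 0

0.000000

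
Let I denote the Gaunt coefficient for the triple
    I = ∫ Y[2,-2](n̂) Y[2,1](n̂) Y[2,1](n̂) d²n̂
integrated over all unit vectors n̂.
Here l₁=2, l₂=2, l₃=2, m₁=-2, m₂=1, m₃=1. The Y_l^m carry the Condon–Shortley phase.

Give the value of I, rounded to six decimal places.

0.220728

m-sum 0 ✓  L=6 even ✓  0≤2≤4 ✓
Π(2lᵢ+1) = 5×5×5 = 125
triangle coeff Δ(2,2,2) = 1/630
Σ_t [0,2]: t=0:+1/8 t=1:−1/1 t=2:+1/8 = -3/4
(3j)²=2/35 [(2 2 2; 0 0 0)], sign=-1
Σ_t [2,2]: t=2:+1/4 = 1/4
(3j)²=3/35 [(2 2 2; -2 1 1)], sign=-1
⇒ 4πI² = 30/49
I = (+1)√(30/49/(4π)) = 0.22072812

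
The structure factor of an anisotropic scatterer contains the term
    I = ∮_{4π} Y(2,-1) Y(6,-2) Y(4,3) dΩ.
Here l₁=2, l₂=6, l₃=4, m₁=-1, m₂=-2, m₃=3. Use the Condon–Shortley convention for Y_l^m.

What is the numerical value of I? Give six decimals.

0.089969

Rules hold: Σm=0, L=12 even, 4≤4≤8.
N = 5·13·9 = 585
Δ = 4!·0!·8!/13! = 1/6435
Racah Σ t=2..2: t=2:+1/2304 = 1/2304
⇒ 3j(2 6 4; 0 0 0)² = 5/143, sgn +1
Racah Σ t=3..3: t=3:−1/30240 = -1/30240
⇒ 3j(2 6 4; -1 -2 3)² = 32/6435, sgn +1
4πI² = N·(3j₀)²·(3jₘ)² = 160/1573
I = +1·√(0.101716/4π) = 0.08996855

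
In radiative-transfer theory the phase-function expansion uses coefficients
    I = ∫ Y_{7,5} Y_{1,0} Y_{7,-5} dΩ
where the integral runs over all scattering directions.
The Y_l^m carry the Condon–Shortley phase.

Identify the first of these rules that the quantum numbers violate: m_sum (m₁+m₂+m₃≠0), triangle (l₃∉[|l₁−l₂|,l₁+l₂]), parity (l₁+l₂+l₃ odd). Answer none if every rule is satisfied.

m₁+m₂+m₃ = 5 + 0 − 5 = 0  ✓
triangle: |7−1|=6 ≤ l₃=7 ≤ 7+1=8  ✓
parity: l₁+l₂+l₃ = 15 is odd  ✗

parity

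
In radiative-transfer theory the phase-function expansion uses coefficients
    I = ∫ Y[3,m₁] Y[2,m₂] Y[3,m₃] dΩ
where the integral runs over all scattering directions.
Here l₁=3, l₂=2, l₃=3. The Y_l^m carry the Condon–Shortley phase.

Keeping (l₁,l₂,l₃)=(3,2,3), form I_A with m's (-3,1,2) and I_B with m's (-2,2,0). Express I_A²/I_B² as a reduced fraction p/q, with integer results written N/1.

Same 3,2,3: normalisation and zero-m 3j drop out of the ratio.
A: Δ: 2! 4! 2! / 9! → 1/3780; sum: t=2:+1/48 = 1/48; 3j²(3 2 3; -3 1 2) = Δ·Π!·Σ² = 5/84  (sign -1)
B: Δ: 2! 4! 2! / 9! → 1/3780; sum: t=2:+1/24 = 1/24; 3j²(3 2 3; -2 2 0) = Δ·Π!·Σ² = 1/21  (sign -1)
I_A²/I_B² = (5/84)/(1/21) = 5/4

5/4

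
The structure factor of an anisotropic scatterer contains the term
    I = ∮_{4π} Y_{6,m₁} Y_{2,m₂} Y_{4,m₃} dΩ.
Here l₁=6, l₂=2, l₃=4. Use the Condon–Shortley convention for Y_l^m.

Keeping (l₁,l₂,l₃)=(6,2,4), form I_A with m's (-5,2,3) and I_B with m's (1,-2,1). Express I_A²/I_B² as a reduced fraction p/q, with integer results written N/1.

66/7

Shared (l₁,l₂,l₃)=(6,2,4): N and (l;000)² cancel in I_A²/I_B².
A: Δ = 4!·8!·0!/13! = 1/6435; Racah Σ t=4..4: t=4:+1/120960 = 1/120960; ⇒ 3j(6 2 4; -5 2 3)² = 2/39, sgn -1
B: Δ = 4!·8!·0!/13! = 1/6435; Racah Σ t=0..0: t=0:+1/17280 = 1/17280; ⇒ 3j(6 2 4; 1 -2 1)² = 7/1287, sgn -1
I_A²/I_B² = (2/39)/(7/1287) = 66/7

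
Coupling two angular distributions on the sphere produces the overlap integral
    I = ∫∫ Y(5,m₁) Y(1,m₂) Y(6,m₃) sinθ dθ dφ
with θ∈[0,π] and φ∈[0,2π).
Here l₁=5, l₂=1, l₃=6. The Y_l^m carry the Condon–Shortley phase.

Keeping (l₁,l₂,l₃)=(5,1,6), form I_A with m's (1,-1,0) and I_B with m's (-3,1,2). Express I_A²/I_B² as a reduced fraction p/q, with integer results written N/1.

5/2

l's match ⇒ only the (l;m) 3-j factors differ between A and B.
A: triangle coeff Δ(5,1,6) = 1/858; Σ_t [0,0]: t=0:+1/34560 = 1/34560; (3j)²=5/286 [(5 1 6; 1 -1 0)], sign=+1
B: triangle coeff Δ(5,1,6) = 1/858; Σ_t [0,0]: t=0:+1/161280 = 1/161280; (3j)²=1/143 [(5 1 6; -3 1 2)], sign=+1
I_A²/I_B² = (5/286)/(1/143) = 5/2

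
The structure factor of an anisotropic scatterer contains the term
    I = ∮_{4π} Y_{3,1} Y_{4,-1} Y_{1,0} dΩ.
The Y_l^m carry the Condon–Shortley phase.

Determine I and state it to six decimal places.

-0.238414

Rules hold: Σm=0, L=8 even, 1≤1≤7.
N = 7·9·3 = 189
Δ = 6!·0!·2!/9! = 1/252
Racah Σ t=3..3: t=3:−1/36 = -1/36
⇒ 3j(3 4 1; 0 0 0)² = 4/63, sgn +1
Racah Σ t=2..2: t=2:+1/48 = 1/48
⇒ 3j(3 4 1; 1 -1 0)² = 5/84, sgn -1
4πI² = N·(3j₀)²·(3jₘ)² = 5/7
I = -1·√(0.714286/4π) = -0.23841361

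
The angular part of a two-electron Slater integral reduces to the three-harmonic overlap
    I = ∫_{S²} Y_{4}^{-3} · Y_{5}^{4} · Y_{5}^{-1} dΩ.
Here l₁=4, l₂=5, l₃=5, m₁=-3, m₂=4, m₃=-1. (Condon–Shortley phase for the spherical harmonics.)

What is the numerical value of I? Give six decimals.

Checks pass: Σm=0; 14 even; l₃=5∈[1,9].
(2·4+1)(2·5+1)(2·5+1) = 1089
Δ: 4! 4! 6! / 15! → 1/3153150
sum: t=0:+1/69120 t=1:−1/1728 t=2:+1/576 t=3:−1/1728 t=4:+1/69120 = 7/11520
3j²(4 5 5; 0 0 0) = Δ·Π!·Σ² = 2/143  (sign -1)
sum: t=3:−1/103680 t=4:+1/17280 = 1/20736
3j²(4 5 5; -3 4 -1) = Δ·Π!·Σ² = 10/429  (sign +1)
combine: 4πI² = 1089·2/143·10/429 = 60/169
take √, sign -1: I = -0.16808437

-0.168084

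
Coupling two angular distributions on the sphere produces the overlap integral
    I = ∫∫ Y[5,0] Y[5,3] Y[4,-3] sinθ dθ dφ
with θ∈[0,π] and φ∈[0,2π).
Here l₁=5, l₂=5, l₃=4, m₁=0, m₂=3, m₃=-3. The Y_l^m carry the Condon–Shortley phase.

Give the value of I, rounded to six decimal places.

0.130198

Checks pass: Σm=0; 14 even; l₃=4∈[0,10].
(2·5+1)(2·5+1)(2·4+1) = 1089
Δ: 6! 4! 4! / 15! → 1/3153150
sum: t=1:−1/69120 t=2:+1/1728 t=3:−1/576 t=4:+1/1728 t=5:−1/69120 = -7/11520
3j²(5 5 4; 0 0 0) = Δ·Π!·Σ² = 2/143  (sign -1)
sum: t=4:+1/6912 t=5:−1/17280 = 1/11520
3j²(5 5 4; 0 3 -3) = Δ·Π!·Σ² = 2/143  (sign -1)
combine: 4πI² = 1089·2/143·2/143 = 36/169
take √, sign +1: I = 0.13019760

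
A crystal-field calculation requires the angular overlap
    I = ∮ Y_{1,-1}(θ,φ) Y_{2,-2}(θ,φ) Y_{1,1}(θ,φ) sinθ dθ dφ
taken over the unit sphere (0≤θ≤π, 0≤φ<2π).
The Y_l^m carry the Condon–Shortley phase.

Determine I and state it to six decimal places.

0.000000

Σmᵢ = -2 ≠ 0, so the φ-integral vanishes; I = 0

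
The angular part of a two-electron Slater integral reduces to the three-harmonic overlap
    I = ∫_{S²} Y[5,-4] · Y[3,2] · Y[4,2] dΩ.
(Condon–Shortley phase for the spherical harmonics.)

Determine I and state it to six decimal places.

Rules hold: Σm=0, L=12 even, 2≤4≤8.
N = 11·7·9 = 693
Δ = 4!·6!·2!/13! = 1/180180
Racah Σ t=1..3: t=1:−1/576 t=2:+1/144 t=3:−1/576 = 1/288
⇒ 3j(5 3 4; 0 0 0)² = 20/1001, sgn +1
Racah Σ t=3..4: t=3:−1/8640 t=4:+1/2880 = 1/4320
⇒ 3j(5 3 4; -4 2 2)² = 8/429, sgn +1
4πI² = N·(3j₀)²·(3jₘ)² = 480/1859
I = +1·√(0.258203/4π) = 0.14334284

0.143343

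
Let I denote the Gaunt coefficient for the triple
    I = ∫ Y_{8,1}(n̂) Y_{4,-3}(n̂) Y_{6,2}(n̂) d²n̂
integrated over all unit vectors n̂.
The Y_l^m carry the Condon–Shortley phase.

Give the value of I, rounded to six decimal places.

Checks pass: Σm=0; 18 even; l₃=6∈[4,12].
(2·8+1)(2·4+1)(2·6+1) = 1989
Δ: 6! 10! 2! / 19! → 1/23279256
sum: t=2:+1/1658880 t=3:−1/518400 t=4:+1/1658880 = -1/1382400
3j²(8 4 6; 0 0 0) = Δ·Π!·Σ² = 504/46189  (sign -1)
sum: t=0:+1/21772800 t=1:−1/4147200 = -17/87091200
3j²(8 4 6; 1 -3 2) = Δ·Π!·Σ² = 119/8151  (sign -1)
combine: 4πI² = 1989·504/46189·119/8151 = 179928/567853
take √, sign +1: I = 0.15879122

0.158791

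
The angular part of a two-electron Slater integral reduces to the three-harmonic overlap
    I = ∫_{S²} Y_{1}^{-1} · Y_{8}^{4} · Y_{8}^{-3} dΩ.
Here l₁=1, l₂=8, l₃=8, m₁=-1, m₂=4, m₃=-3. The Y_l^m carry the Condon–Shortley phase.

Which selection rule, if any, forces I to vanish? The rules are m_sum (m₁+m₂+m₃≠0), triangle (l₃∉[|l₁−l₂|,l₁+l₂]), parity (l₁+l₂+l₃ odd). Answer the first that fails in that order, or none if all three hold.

parity

Σmᵢ = 0  ✓
l₃∈[|l₁−l₂|,l₁+l₂]=[7,9], have l₃=8  ✓
Σlᵢ = 17 ⇒ odd  ✗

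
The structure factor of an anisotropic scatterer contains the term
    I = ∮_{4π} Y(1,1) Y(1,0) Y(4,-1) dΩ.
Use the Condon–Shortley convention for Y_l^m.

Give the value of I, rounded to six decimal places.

0.000000

triangle: need 0≤l₃≤2, have 4; I=0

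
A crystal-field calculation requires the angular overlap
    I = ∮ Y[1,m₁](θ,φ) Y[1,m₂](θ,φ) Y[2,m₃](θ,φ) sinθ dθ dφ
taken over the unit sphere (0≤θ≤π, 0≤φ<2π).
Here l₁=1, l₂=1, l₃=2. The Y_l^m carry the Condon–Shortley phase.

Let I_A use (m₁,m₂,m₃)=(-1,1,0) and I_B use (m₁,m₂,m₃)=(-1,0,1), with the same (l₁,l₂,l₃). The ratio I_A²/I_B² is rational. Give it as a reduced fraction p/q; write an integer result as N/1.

1/3

l's match ⇒ only the (l;m) 3-j factors differ between A and B.
A: triangle coeff Δ(1,1,2) = 1/30; Σ_t [0,0]: t=0:+1/4 = 1/4; (3j)²=1/30 [(1 1 2; -1 1 0)], sign=+1
B: triangle coeff Δ(1,1,2) = 1/30; Σ_t [0,0]: t=0:+1/2 = 1/2; (3j)²=1/10 [(1 1 2; -1 0 1)], sign=-1
I_A²/I_B² = (1/30)/(1/10) = 1/3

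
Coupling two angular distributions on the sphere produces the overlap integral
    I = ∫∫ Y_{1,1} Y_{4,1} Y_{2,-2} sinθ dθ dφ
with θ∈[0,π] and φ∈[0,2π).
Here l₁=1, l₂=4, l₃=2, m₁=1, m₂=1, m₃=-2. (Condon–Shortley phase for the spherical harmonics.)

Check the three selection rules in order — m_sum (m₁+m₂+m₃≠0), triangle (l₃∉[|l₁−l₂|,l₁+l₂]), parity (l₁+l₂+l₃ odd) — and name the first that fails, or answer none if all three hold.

m₁+m₂+m₃ = 1 + 1 − 2 = 0  ✓
triangle: |1−4|=3 ≤ l₃=2 ≤ 1+4=5  ✗
parity: l₁+l₂+l₃ = 7 is odd

triangle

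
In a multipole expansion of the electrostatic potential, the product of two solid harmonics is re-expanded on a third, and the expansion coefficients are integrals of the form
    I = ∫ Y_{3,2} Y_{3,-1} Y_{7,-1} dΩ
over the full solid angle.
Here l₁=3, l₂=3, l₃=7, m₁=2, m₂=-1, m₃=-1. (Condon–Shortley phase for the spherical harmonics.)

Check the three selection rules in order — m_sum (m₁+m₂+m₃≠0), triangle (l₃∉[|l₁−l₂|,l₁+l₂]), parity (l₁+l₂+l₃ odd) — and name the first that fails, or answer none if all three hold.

triangle

Σmᵢ = 0  ✓
l₃∈[|l₁−l₂|,l₁+l₂]=[0,6], have l₃=7  ✗
Σlᵢ = 13 ⇒ odd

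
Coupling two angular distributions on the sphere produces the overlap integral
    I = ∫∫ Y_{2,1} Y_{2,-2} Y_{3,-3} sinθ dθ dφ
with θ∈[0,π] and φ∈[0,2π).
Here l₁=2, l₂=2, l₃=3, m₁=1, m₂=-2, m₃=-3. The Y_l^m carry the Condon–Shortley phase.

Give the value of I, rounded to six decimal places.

0.000000

Σmᵢ = -4 ≠ 0, so the φ-integral vanishes; I = 0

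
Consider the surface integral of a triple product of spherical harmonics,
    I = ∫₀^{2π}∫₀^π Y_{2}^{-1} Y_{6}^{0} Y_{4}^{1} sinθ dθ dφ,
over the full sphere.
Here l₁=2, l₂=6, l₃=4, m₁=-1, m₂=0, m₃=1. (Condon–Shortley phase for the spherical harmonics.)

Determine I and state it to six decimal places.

m-sum 0 ✓  L=12 even ✓  4≤4≤8 ✓
Π(2lᵢ+1) = 5×13×9 = 585
triangle coeff Δ(2,6,4) = 1/6435
Σ_t [2,2]: t=2:+1/2304 = 1/2304
(3j)²=5/143 [(2 6 4; 0 0 0)], sign=+1
Σ_t [3,3]: t=3:−1/4320 = -1/4320
(3j)²=8/429 [(2 6 4; -1 0 1)], sign=+1
⇒ 4πI² = 600/1573
I = (+1)√(600/1573/(4π)) = 0.17422334

0.174223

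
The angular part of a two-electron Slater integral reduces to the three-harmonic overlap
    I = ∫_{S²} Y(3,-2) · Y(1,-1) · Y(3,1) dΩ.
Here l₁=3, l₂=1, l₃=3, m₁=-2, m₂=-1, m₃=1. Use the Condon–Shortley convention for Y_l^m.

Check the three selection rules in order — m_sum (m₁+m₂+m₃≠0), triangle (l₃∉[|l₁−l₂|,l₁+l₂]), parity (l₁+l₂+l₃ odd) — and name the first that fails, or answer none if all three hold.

Σmᵢ = -2  ✗
l₃∈[|l₁−l₂|,l₁+l₂]=[2,4], have l₃=3
Σlᵢ = 7 ⇒ odd

m_sum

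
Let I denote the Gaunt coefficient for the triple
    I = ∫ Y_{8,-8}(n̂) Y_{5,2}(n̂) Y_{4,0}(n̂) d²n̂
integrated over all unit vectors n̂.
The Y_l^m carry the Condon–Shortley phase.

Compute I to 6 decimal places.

-8 + 2 + 0 = -6 ≠ 0: azimuthal integral kills it; I = 0

0.000000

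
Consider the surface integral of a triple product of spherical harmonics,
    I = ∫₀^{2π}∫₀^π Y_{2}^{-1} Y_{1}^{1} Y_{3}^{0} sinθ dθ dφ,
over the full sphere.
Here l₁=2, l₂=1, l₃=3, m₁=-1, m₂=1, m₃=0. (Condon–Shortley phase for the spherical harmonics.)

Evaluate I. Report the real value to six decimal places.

Checks pass: Σm=0; 6 even; l₃=3∈[1,3].
(2·2+1)(2·1+1)(2·3+1) = 105
Δ: 0! 4! 2! / 7! → 1/105
sum: t=0:+1/4 = 1/4
3j²(2 1 3; 0 0 0) = Δ·Π!·Σ² = 3/35  (sign -1)
sum: t=0:+1/12 = 1/12
3j²(2 1 3; -1 1 0) = Δ·Π!·Σ² = 1/35  (sign -1)
combine: 4πI² = 105·3/35·1/35 = 9/35
take √, sign +1: I = 0.14304817

0.143048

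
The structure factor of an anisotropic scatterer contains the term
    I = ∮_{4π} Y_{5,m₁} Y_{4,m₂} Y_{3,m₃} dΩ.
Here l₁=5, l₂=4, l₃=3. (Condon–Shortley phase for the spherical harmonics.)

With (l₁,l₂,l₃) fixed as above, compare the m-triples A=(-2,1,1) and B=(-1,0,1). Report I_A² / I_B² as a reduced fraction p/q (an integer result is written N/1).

1792/605

Shared (l₁,l₂,l₃)=(5,4,3): N and (l;000)² cancel in I_A²/I_B².
A: Δ = 6!·4!·2!/13! = 1/180180; Racah Σ t=3..5: t=3:−1/1728 t=4:+1/288 t=5:−1/960 = 1/540; ⇒ 3j(5 4 3; -2 1 1)² = 128/6435, sgn +1
B: Δ = 6!·4!·2!/13! = 1/180180; Racah Σ t=2..4: t=2:+1/2304 t=3:−1/216 t=4:+1/384 = -11/6912; ⇒ 3j(5 4 3; -1 0 1)² = 11/1638, sgn -1
I_A²/I_B² = (128/6435)/(11/1638) = 1792/605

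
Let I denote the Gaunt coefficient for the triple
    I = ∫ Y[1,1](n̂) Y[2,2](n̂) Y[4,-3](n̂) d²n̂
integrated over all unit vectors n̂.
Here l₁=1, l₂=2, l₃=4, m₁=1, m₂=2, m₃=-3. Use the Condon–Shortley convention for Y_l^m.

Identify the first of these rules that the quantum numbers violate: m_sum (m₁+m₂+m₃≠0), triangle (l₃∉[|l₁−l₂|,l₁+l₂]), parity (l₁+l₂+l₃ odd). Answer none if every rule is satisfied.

azimuthal sum: 1 + 2 − 3 = 0  ✓
1 ≤ 4 ≤ 3 (triangle on l)  ✗
L = 1 + 2 + 4 = 7 (odd)

triangle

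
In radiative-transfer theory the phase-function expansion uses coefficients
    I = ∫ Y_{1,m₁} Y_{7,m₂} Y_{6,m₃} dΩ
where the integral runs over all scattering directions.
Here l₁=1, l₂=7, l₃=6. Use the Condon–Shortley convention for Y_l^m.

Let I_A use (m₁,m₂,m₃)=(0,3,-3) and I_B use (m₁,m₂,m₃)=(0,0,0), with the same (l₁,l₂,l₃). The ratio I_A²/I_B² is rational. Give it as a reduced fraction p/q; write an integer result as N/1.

40/49

Shared (l₁,l₂,l₃)=(1,7,6): N and (l;000)² cancel in I_A²/I_B².
A: Δ = 2!·0!·12!/15! = 1/1365; Racah Σ t=1..1: t=1:−1/2177280 = -1/2177280; ⇒ 3j(1 7 6; 0 3 -3)² = 8/273, sgn +1
B: Δ = 2!·0!·12!/15! = 1/1365; Racah Σ t=1..1: t=1:−1/518400 = -1/518400; ⇒ 3j(1 7 6; 0 0 0)² = 7/195, sgn -1
I_A²/I_B² = (8/273)/(7/195) = 40/49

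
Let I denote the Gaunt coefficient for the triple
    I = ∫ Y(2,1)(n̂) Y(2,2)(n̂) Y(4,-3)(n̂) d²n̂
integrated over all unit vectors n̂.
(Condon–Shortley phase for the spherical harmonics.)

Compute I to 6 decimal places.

-0.238414

Checks pass: Σm=0; 8 even; l₃=4∈[0,4].
(2·2+1)(2·2+1)(2·4+1) = 225
Δ: 0! 4! 4! / 9! → 1/630
sum: t=0:+1/16 = 1/16
3j²(2 2 4; 0 0 0) = Δ·Π!·Σ² = 2/35  (sign +1)
sum: t=0:+1/144 = 1/144
3j²(2 2 4; 1 2 -3) = Δ·Π!·Σ² = 1/18  (sign -1)
combine: 4πI² = 225·2/35·1/18 = 5/7
take √, sign -1: I = -0.23841361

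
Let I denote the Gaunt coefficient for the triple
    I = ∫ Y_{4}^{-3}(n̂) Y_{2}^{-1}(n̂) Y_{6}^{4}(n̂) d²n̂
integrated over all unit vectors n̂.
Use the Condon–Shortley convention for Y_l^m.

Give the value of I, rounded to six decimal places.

Rules hold: Σm=0, L=12 even, 2≤6≤6.
N = 9·5·13 = 585
Δ = 0!·8!·4!/13! = 1/6435
Racah Σ t=0..0: t=0:+1/2304 = 1/2304
⇒ 3j(4 2 6; 0 0 0)² = 5/143, sgn +1
Racah Σ t=0..0: t=0:+1/30240 = 1/30240
⇒ 3j(4 2 6; -3 -1 4)² = 16/429, sgn +1
4πI² = N·(3j₀)²·(3jₘ)² = 1200/1573
I = +1·√(0.762873/4π) = 0.24638901

0.246389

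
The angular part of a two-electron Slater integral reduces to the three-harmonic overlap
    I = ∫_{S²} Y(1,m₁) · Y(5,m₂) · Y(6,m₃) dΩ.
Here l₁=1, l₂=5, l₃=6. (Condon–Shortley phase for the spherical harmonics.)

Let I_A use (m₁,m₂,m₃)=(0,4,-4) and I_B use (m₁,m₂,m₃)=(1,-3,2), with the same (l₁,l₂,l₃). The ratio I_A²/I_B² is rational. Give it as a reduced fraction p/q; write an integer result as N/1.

10/3

l's match ⇒ only the (l;m) 3-j factors differ between A and B.
A: triangle coeff Δ(1,5,6) = 1/858; Σ_t [0,0]: t=0:+1/362880 = 1/362880; (3j)²=10/429 [(1 5 6; 0 4 -4)], sign=+1
B: triangle coeff Δ(1,5,6) = 1/858; Σ_t [0,0]: t=0:+1/161280 = 1/161280; (3j)²=1/143 [(1 5 6; 1 -3 2)], sign=+1
I_A²/I_B² = (10/429)/(1/143) = 10/3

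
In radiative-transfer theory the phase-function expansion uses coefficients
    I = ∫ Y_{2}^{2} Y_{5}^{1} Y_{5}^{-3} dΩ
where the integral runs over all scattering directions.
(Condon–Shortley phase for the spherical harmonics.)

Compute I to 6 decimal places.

0.171169

Checks pass: Σm=0; 12 even; l₃=5∈[3,7].
(2·2+1)(2·5+1)(2·5+1) = 605
Δ: 2! 2! 8! / 13! → 1/38610
sum: t=0:+1/2880 t=1:−1/576 t=2:+1/2880 = -1/960
3j²(2 5 5; 0 0 0) = Δ·Π!·Σ² = 10/429  (sign +1)
sum: t=0:+1/5760 = 1/5760
3j²(2 5 5; 2 1 -3) = Δ·Π!·Σ² = 56/2145  (sign +1)
combine: 4πI² = 605·10/429·56/2145 = 560/1521
take √, sign +1: I = 0.17116875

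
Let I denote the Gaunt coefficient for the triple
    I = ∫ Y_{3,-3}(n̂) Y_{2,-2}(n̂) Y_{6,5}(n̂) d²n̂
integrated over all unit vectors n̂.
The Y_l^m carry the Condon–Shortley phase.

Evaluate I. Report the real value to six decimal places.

|3−2|≤6≤3+2 violated ⇒ I = 0

0.000000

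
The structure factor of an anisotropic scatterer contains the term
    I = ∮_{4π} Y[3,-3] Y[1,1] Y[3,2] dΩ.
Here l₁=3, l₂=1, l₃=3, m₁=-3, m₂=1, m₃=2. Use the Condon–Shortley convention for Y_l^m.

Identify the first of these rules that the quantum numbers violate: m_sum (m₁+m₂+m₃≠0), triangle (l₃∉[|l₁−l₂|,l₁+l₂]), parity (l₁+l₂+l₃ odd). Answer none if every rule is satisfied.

Σmᵢ = 0  ✓
l₃∈[|l₁−l₂|,l₁+l₂]=[2,4], have l₃=3  ✓
Σlᵢ = 7 ⇒ odd  ✗

parity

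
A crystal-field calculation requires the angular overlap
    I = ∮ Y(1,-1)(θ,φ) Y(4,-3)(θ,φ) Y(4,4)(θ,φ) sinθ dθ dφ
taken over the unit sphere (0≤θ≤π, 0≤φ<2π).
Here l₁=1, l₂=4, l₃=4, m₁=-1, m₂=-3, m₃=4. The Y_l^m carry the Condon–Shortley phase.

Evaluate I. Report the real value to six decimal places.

0.000000

Σlᵢ=9 odd — θ-integrand is odd under cosθ→−cosθ; I=0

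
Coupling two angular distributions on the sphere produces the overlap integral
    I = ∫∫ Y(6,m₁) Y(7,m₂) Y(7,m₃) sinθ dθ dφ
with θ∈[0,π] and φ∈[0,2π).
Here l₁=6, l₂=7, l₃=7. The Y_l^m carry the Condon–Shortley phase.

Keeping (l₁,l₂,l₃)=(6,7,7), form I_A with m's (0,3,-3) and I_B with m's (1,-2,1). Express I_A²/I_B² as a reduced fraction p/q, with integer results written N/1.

Shared (l₁,l₂,l₃)=(6,7,7): N and (l;000)² cancel in I_A²/I_B².
A: Δ = 6!·6!·8!/21! = 1/2444321880; Racah Σ t=2..6: t=2:+1/92897280 t=3:−1/6531840 t=4:+1/3317760 t=5:−1/10368000 t=6:+1/298598400 = 197/2985984000; ⇒ 3j(6 7 7; 0 3 -3)² = 38809/5542680, sgn +1
B: Δ = 6!·6!·8!/21! = 1/2444321880; Racah Σ t=0..5: t=0:+1/62208000 t=1:−1/3317760 t=2:+1/1244160 t=3:−1/2488320 t=4:+1/29030400 t=5:−1/3483648000 = 1/6635520; ⇒ 3j(6 7 7; 1 -2 1)² = 2625/369512, sgn +1
I_A²/I_B² = (38809/5542680)/(2625/369512) = 38809/39375

38809/39375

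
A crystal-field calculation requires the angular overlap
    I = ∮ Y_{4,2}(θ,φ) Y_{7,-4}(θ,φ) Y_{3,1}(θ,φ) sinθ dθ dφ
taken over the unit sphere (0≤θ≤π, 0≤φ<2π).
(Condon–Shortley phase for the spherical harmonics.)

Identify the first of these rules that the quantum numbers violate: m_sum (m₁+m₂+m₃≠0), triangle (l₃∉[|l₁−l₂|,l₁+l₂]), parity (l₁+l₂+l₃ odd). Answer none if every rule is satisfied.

azimuthal sum: 2 − 4 + 1 = -1  ✗
3 ≤ 3 ≤ 11 (triangle on l)
L = 4 + 7 + 3 = 14 (even)

m_sum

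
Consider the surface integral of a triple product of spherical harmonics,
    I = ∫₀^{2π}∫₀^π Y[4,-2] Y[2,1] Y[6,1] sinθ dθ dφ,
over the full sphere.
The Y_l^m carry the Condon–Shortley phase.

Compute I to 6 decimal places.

Checks pass: Σm=0; 12 even; l₃=6∈[2,6].
(2·4+1)(2·2+1)(2·6+1) = 585
Δ: 0! 8! 4! / 13! → 1/6435
sum: t=0:+1/2304 = 1/2304
3j²(4 2 6; 0 0 0) = Δ·Π!·Σ² = 5/143  (sign +1)
sum: t=0:+1/8640 = 1/8640
3j²(4 2 6; -2 1 1) = Δ·Π!·Σ² = 14/1287  (sign -1)
combine: 4πI² = 585·5/143·14/1287 = 350/1573
take √, sign -1: I = -0.13306527

-0.133065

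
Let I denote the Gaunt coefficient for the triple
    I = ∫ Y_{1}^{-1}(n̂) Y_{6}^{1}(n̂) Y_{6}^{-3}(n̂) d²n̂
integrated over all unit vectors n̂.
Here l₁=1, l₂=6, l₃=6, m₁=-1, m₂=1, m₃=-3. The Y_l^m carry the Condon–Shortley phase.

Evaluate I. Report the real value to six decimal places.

-1 + 1 − 3 = -3 ≠ 0: azimuthal integral kills it; I = 0

0.000000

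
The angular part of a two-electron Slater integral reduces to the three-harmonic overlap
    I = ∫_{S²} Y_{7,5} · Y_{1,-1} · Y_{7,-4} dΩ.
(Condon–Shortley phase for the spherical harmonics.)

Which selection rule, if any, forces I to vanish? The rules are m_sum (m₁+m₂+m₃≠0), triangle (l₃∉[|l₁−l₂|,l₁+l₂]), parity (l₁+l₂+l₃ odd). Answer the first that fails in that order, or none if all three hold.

parity

Σmᵢ = 0  ✓
l₃∈[|l₁−l₂|,l₁+l₂]=[6,8], have l₃=7  ✓
Σlᵢ = 15 ⇒ odd  ✗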